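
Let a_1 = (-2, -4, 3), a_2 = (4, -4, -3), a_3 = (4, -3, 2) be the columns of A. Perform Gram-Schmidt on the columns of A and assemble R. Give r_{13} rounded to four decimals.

q_1 = a_1/‖a_1‖ = (-2, -4, 3)/5.3852 = (-0.3714, -0.7428, 0.5571).
r_{13} = q_1·a_3 = 1.8570.

r_{13} = 1.8570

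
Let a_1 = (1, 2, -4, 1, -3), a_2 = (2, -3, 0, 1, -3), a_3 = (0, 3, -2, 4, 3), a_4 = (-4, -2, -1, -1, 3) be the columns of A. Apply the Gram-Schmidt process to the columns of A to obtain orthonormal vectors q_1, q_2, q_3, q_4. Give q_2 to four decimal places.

q_2 = (0.3866, -0.7248, 0.1657, 0.1726, -0.5177)

q_1 = a_1/‖a_1‖ = (1, 2, -4, 1, -3)/5.5678 = (0.1796, 0.3592, -0.7184, 0.1796, -0.5388).
r_{12} = q_1·a_2 = 1.0776.
u_2 = a_2 − 1.0776·q_1 = (1.8065, -3.3871, 0.7742, 0.8065, -2.4194).
‖u_2‖ = 4.6732, so q_2 = (0.3866, -0.7248, 0.1657, 0.1726, -0.5177).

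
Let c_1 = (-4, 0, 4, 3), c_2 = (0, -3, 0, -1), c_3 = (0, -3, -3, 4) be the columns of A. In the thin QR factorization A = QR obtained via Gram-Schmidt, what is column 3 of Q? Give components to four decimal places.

c_1 = (-4, 0, 4, 3); ‖c_1‖ = 6.4031, so q_1 = (-0.6247, 0.0000, 0.6247, 0.4685).
q_1·c_2 = (-0.6247)·0 + 0.0000·(-3) + 0.6247·0 + 0.4685·(-1) = -0.4685.
u_2 = c_2 + 0.4685·q_1 = (-0.2927, -3.0000, 0.2927, -0.7805).
‖u_2‖ = 3.1274, so q_2 = (-0.0936, -0.9593, 0.0936, -0.2496).
q_1·c_3 = (-0.6247)·0 + 0.0000·(-3) + 0.6247·(-3) + 0.4685·4 = 0.0000; q_2·c_3 = (-0.0936)·0 + (-0.9593)·(-3) + 0.0936·(-3) + (-0.2496)·4 = 1.5988.
u_3 = c_3 + 0.0000·q_1 − 1.5988·q_2 = (0.1496, -1.4663, -3.1496, 4.3990).
‖u_3‖ = 5.6075, so q_3 = (0.0267, -0.2615, -0.5617, 0.7845).

q_3 = (0.0267, -0.2615, -0.5617, 0.7845)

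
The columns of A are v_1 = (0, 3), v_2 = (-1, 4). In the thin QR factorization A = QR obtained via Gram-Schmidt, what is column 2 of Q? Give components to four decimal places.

v_1 = (0, 3); ‖v_1‖ = 3.0000, so e_1 = (0.0000, 1.0000).
e_1·v_2 = 0.0000·(-1) + 1.0000·4 = 4.0000.
u_2 = v_2 − 4.0000·e_1 = (-1.0000, 0.0000).
‖u_2‖ = 1.0000, so e_2 = (-1.0000, 0.0000).

e_2 = (-1.0000, 0.0000)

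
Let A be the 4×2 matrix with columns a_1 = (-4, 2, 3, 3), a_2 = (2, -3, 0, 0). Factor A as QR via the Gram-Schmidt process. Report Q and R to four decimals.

Q = [[-0.6489, 0.1879], [0.3244, -0.8082], [0.4867, 0.3947], [0.4867, 0.3947]], R = [[6.1644, -2.2711], [0.0000, 2.8004]]

e_1 = a_1/‖a_1‖ = (-4, 2, 3, 3)/6.1644 = (-0.6489, 0.3244, 0.4867, 0.4867).
r_{12} = e_1·a_2 = -2.2711.
u_2 = a_2 + 2.2711·e_1 = (0.5263, -2.2632, 1.1053, 1.1053).
‖u_2‖ = 2.8004, so e_2 = (0.1879, -0.8082, 0.3947, 0.3947).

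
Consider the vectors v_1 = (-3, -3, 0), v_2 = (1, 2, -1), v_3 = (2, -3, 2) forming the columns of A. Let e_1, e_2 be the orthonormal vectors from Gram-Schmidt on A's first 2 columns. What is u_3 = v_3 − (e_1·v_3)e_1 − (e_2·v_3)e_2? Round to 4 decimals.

v_1 = (-3, -3, 0); ‖v_1‖ = 4.2426, so e_1 = (-0.7071, -0.7071, 0.0000).
e_1·v_2 = (-0.7071)·1 + (-0.7071)·2 + 0.0000·(-1) = -2.1213.
u_2 = v_2 + 2.1213·e_1 = (-0.5000, 0.5000, -1.0000).
‖u_2‖ = 1.2247, so e_2 = (-0.4082, 0.4082, -0.8165).
e_1·v_3 = (-0.7071)·2 + (-0.7071)·(-3) + 0.0000·2 = 0.7071; e_2·v_3 = (-0.4082)·2 + 0.4082·(-3) + (-0.8165)·2 = -3.6742.
u_3 = v_3 − 0.7071·e_1 + 3.6742·e_2 = (1.0000, -1.0000, -1.0000).

u_3 = (1.0000, -1.0000, -1.0000)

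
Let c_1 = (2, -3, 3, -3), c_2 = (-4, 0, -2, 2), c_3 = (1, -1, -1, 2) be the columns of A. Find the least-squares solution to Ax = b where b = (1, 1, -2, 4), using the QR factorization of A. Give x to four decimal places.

x = (-0.6757, -0.3243, 1.1351)

q_1 = c_1/‖c_1‖ = (2, -3, 3, -3)/5.5678 = (0.3592, -0.5388, 0.5388, -0.5388).
r_{12} = q_1·c_2 = -3.5921.
u_2 = c_2 + 3.5921·q_1 = (-2.7097, -1.9355, -0.0645, 0.0645).
‖u_2‖ = 3.3312, so q_2 = (-0.8134, -0.5810, -0.0194, 0.0194).
r_{13} = q_1·c_3 = -0.7184; r_{23} = q_2·c_3 = -0.1743.
u_3 = c_3 + 0.7184·q_1 + 0.1743·q_2 = (1.1163, -1.4884, -0.6163, 1.6163).
‖u_3‖ = 2.5404, so q_3 = (0.4394, -0.5859, -0.2426, 0.6362).
Qᵀb = (-3.4125, -1.2782, 2.8837).
Back-substitute: x_3 = 2.8837/2.5404 = 1.1351.
x_2 = (-1.2782 + 0.1743·1.1351)/3.3312 = -0.3243.
x_1 = (-3.4125 + 3.5921·(-0.3243) + 0.7184·1.1351)/5.5678 = -0.6757.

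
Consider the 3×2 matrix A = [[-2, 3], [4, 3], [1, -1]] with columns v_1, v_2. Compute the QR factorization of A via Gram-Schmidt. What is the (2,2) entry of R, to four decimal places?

q_1 = v_1/‖v_1‖ = (-2, 4, 1)/4.5826 = (-0.4364, 0.8729, 0.2182).
r_{12} = q_1·v_2 = 1.0911.
u_2 = v_2 − 1.0911·q_1 = (3.4762, 2.0476, -1.2381).
r_{22} = ‖u_2‖ = 4.2201.

r_{22} = 4.2201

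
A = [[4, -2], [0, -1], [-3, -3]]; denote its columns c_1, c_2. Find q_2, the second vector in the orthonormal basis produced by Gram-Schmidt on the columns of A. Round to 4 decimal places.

q_2 = (-0.5781, -0.2676, -0.7708)

q_1 = c_1/‖c_1‖ = (4, 0, -3)/5.0000 = (0.8000, 0.0000, -0.6000).
r_{12} = q_1·c_2 = 0.2000.
u_2 = c_2 − 0.2000·q_1 = (-2.1600, -1.0000, -2.8800).
‖u_2‖ = 3.7363, so q_2 = (-0.5781, -0.2676, -0.7708).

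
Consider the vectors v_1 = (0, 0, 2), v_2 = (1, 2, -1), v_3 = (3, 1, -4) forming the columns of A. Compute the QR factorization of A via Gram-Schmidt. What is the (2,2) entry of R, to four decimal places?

r_{22} = 2.2361

e_1 = v_1/‖v_1‖ = (0, 0, 2)/2.0000 = (0.0000, 0.0000, 1.0000).
r_{12} = e_1·v_2 = -1.0000.
u_2 = v_2 + 1.0000·e_1 = (1.0000, 2.0000, 0.0000).
r_{22} = ‖u_2‖ = 2.2361.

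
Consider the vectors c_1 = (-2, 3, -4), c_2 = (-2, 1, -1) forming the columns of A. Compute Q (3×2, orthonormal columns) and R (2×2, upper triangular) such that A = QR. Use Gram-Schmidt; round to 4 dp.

c_1 = (-2, 3, -4); ‖c_1‖ = 5.3852, so e_1 = (-0.3714, 0.5571, -0.7428).
e_1·c_2 = (-0.3714)·(-2) + 0.5571·1 + (-0.7428)·(-1) = 2.0426.
u_2 = c_2 − 2.0426·e_1 = (-1.2414, -0.1379, 0.5172).
‖u_2‖ = 1.3519, so e_2 = (-0.9183, -0.1020, 0.3826).

Q = [[-0.3714, -0.9183], [0.5571, -0.1020], [-0.7428, 0.3826]], R = [[5.3852, 2.0426], [0.0000, 1.3519]]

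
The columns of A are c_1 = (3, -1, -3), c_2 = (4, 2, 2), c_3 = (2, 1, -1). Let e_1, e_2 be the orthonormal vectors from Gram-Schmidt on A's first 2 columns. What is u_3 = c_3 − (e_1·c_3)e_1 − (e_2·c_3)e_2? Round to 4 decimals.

c_1 = (3, -1, -3); ‖c_1‖ = 4.3589, so e_1 = (0.6882, -0.2294, -0.6882).
e_1·c_2 = 0.6882·4 + (-0.2294)·2 + (-0.6882)·2 = 0.9177.
u_2 = c_2 − 0.9177·e_1 = (3.3684, 2.2105, 2.6316).
‖u_2‖ = 4.8123, so e_2 = (0.7000, 0.4594, 0.5468).
e_1·c_3 = 0.6882·2 + (-0.2294)·1 + (-0.6882)·(-1) = 1.8353; e_2·c_3 = 0.7000·2 + 0.4594·1 + 0.5468·(-1) = 1.3124.
u_3 = c_3 − 1.8353·e_1 − 1.3124·e_2 = (-0.1818, 0.8182, -0.4545).

u_3 = (-0.1818, 0.8182, -0.4545)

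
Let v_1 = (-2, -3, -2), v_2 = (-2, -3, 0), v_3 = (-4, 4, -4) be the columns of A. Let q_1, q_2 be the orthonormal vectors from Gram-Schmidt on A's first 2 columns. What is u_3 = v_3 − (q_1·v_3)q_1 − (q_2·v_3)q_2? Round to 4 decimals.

v_1 = (-2, -3, -2); ‖v_1‖ = 4.1231, so q_1 = (-0.4851, -0.7276, -0.4851).
q_1·v_2 = (-0.4851)·(-2) + (-0.7276)·(-3) + (-0.4851)·0 = 3.1530.
u_2 = v_2 − 3.1530·q_1 = (-0.4706, -0.7059, 1.5294).
‖u_2‖ = 1.7489, so q_2 = (-0.2691, -0.4036, 0.8745).
q_1·v_3 = (-0.4851)·(-4) + (-0.7276)·4 + (-0.4851)·(-4) = 0.9701; q_2·v_3 = (-0.2691)·(-4) + (-0.4036)·4 + 0.8745·(-4) = -4.0360.
u_3 = v_3 − 0.9701·q_1 + 4.0360·q_2 = (-4.6154, 3.0769, 0.0000).

u_3 = (-4.6154, 3.0769, 0.0000)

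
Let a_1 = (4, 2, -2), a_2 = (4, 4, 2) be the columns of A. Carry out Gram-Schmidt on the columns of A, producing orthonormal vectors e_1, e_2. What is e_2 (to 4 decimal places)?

e_1 = a_1/‖a_1‖ = (4, 2, -2)/4.8990 = (0.8165, 0.4082, -0.4082).
r_{12} = e_1·a_2 = 4.0825.
u_2 = a_2 − 4.0825·e_1 = (0.6667, 2.3333, 3.6667).
‖u_2‖ = 4.3970, so e_2 = (0.1516, 0.5307, 0.8339).

e_2 = (0.1516, 0.5307, 0.8339)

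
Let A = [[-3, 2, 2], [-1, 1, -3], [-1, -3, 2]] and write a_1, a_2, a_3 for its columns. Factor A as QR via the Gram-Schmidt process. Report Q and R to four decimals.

a_1 = (-3, -1, -1); ‖a_1‖ = 3.3166, so e_1 = (-0.9045, -0.3015, -0.3015).
e_1·a_2 = (-0.9045)·2 + (-0.3015)·1 + (-0.3015)·(-3) = -1.2060.
u_2 = a_2 + 1.2060·e_1 = (0.9091, 0.6364, -3.3636).
‖u_2‖ = 3.5420, so e_2 = (0.2567, 0.1797, -0.9497).
e_1·a_3 = (-0.9045)·2 + (-0.3015)·(-3) + (-0.3015)·2 = -1.5076; e_2·a_3 = 0.2567·2 + 0.1797·(-3) + (-0.9497)·2 = -1.9250.
u_3 = a_3 + 1.5076·e_1 + 1.9250·e_2 = (1.1304, -3.1087, -0.2826).
‖u_3‖ = 3.3199, so e_3 = (0.3405, -0.9364, -0.0851).

Q = [[-0.9045, 0.2567, 0.3405], [-0.3015, 0.1797, -0.9364], [-0.3015, -0.9497, -0.0851]], R = [[3.3166, -1.2060, -1.5076], [0.0000, 3.5420, -1.9250], [0.0000, 0.0000, 3.3199]]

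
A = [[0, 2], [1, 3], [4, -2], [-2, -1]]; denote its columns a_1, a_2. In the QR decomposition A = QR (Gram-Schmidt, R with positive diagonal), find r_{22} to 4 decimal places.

a_1 = (0, 1, 4, -2); ‖a_1‖ = 4.5826, so q_1 = (0.0000, 0.2182, 0.8729, -0.4364).
q_1·a_2 = 0.0000·2 + 0.2182·3 + 0.8729·(-2) + (-0.4364)·(-1) = -0.6547.
u_2 = a_2 + 0.6547·q_1 = (2.0000, 3.1429, -1.4286, -1.2857).
r_{22} = ‖u_2‖ = 4.1918.

r_{22} = 4.1918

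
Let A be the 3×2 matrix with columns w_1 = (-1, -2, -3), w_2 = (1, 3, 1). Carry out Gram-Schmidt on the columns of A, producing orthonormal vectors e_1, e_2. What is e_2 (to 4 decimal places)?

e_1 = w_1/‖w_1‖ = (-1, -2, -3)/3.7417 = (-0.2673, -0.5345, -0.8018).
r_{12} = e_1·w_2 = -2.6726.
u_2 = w_2 + 2.6726·e_1 = (0.2857, 1.5714, -1.1429).
‖u_2‖ = 1.9640, so e_2 = (0.1455, 0.8001, -0.5819).

e_2 = (0.1455, 0.8001, -0.5819)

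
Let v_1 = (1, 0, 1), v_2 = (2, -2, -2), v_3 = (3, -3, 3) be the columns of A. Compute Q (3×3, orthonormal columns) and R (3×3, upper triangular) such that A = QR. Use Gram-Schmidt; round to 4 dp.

Q = [[0.7071, 0.5774, -0.4082], [0.0000, -0.5774, -0.8165], [0.7071, -0.5774, 0.4082]], R = [[1.4142, 0.0000, 4.2426], [0.0000, 3.4641, 1.7321], [0.0000, 0.0000, 2.4495]]

v_1 = (1, 0, 1); ‖v_1‖ = 1.4142, so e_1 = (0.7071, 0.0000, 0.7071).
e_1·v_2 = 0.7071·2 + 0.0000·(-2) + 0.7071·(-2) = 0.0000.
u_2 = v_2 + 0.0000·e_1 = (2.0000, -2.0000, -2.0000).
‖u_2‖ = 3.4641, so e_2 = (0.5774, -0.5774, -0.5774).
e_1·v_3 = 0.7071·3 + 0.0000·(-3) + 0.7071·3 = 4.2426; e_2·v_3 = 0.5774·3 + (-0.5774)·(-3) + (-0.5774)·3 = 1.7321.
u_3 = v_3 − 4.2426·e_1 − 1.7321·e_2 = (-1.0000, -2.0000, 1.0000).
‖u_3‖ = 2.4495, so e_3 = (-0.4082, -0.8165, 0.4082).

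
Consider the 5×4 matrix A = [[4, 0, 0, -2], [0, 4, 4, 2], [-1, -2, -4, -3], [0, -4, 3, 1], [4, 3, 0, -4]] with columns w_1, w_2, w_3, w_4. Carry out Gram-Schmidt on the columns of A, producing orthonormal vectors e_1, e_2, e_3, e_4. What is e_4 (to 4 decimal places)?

e_1 = w_1/‖w_1‖ = (4, 0, -1, 0, 4)/5.7446 = (0.6963, 0.0000, -0.1741, 0.0000, 0.6963).
r_{12} = e_1·w_2 = 2.4371.
u_2 = w_2 − 2.4371·e_1 = (-1.6970, 4.0000, -1.5758, -4.0000, 1.3030).
‖u_2‖ = 6.2498, so e_2 = (-0.2715, 0.6400, -0.2521, -0.6400, 0.2085).
r_{13} = e_1·w_3 = 0.6963; r_{23} = e_2·w_3 = 1.6485.
u_3 = w_3 − 0.6963·e_1 − 1.6485·e_2 = (-0.0372, 2.9449, -3.4631, 4.0551, -0.8285).
‖u_3‖ = 6.1480, so e_3 = (-0.0061, 0.4790, -0.5633, 0.6596, -0.1348).
r_{14} = e_1·w_4 = -3.6556; r_{24} = e_2·w_4 = 1.1055; r_{34} = e_3·w_4 = 3.8587.
u_4 = w_4 + 3.6556·e_1 − 1.1055·e_2 − 3.8587·e_3 = (0.8690, -0.5559, -1.1840, -0.8376, -1.1650).
‖u_4‖ = 2.1272, so e_4 = (0.4085, -0.2613, -0.5566, -0.3938, -0.5477).

e_4 = (0.4085, -0.2613, -0.5566, -0.3938, -0.5477)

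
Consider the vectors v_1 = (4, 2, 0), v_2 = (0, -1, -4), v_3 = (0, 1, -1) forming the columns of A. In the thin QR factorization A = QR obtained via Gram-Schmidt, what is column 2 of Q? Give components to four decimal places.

q_2 = (0.0976, -0.1952, -0.9759)

q_1 = v_1/‖v_1‖ = (4, 2, 0)/4.4721 = (0.8944, 0.4472, 0.0000).
r_{12} = q_1·v_2 = -0.4472.
u_2 = v_2 + 0.4472·q_1 = (0.4000, -0.8000, -4.0000).
‖u_2‖ = 4.0988, so q_2 = (0.0976, -0.1952, -0.9759).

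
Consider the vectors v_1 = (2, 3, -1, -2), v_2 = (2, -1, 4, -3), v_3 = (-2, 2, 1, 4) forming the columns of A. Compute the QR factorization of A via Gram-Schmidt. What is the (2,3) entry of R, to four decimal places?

r_{23} = -2.3628

v_1 = (2, 3, -1, -2); ‖v_1‖ = 4.2426, so q_1 = (0.4714, 0.7071, -0.2357, -0.4714).
q_1·v_2 = 0.4714·2 + 0.7071·(-1) + (-0.2357)·4 + (-0.4714)·(-3) = 0.7071.
u_2 = v_2 − 0.7071·q_1 = (1.6667, -1.5000, 4.1667, -2.6667).
‖u_2‖ = 5.4314, so q_2 = (0.3069, -0.2762, 0.7671, -0.4910).
r_{23} = q_2·v_3 = -2.3628.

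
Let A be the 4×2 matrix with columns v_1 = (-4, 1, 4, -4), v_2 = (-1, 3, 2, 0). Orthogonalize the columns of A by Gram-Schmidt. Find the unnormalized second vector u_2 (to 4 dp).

u_2 = (0.2245, 2.6939, 0.7755, 1.2245)

q_1 = v_1/‖v_1‖ = (-4, 1, 4, -4)/7.0000 = (-0.5714, 0.1429, 0.5714, -0.5714).
r_{12} = q_1·v_2 = 2.1429.
u_2 = v_2 − 2.1429·q_1 = (0.2245, 2.6939, 0.7755, 1.2245).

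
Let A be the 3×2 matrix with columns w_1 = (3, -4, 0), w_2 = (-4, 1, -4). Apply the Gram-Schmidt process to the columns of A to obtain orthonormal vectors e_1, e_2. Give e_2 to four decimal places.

e_2 = (-0.4360, -0.3270, -0.8384)

w_1 = (3, -4, 0); ‖w_1‖ = 5.0000, so e_1 = (0.6000, -0.8000, 0.0000).
e_1·w_2 = 0.6000·(-4) + (-0.8000)·1 + 0.0000·(-4) = -3.2000.
u_2 = w_2 + 3.2000·e_1 = (-2.0800, -1.5600, -4.0000).
‖u_2‖ = 4.7707, so e_2 = (-0.4360, -0.3270, -0.8384).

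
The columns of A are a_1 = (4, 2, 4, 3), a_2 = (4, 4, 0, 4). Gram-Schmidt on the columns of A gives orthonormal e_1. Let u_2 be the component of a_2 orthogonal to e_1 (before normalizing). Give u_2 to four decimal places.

u_2 = (0.8000, 2.4000, -3.2000, 1.6000)

a_1 = (4, 2, 4, 3); ‖a_1‖ = 6.7082, so e_1 = (0.5963, 0.2981, 0.5963, 0.4472).
e_1·a_2 = 0.5963·4 + 0.2981·4 + 0.5963·0 + 0.4472·4 = 5.3666.
u_2 = a_2 − 5.3666·e_1 = (0.8000, 2.4000, -3.2000, 1.6000).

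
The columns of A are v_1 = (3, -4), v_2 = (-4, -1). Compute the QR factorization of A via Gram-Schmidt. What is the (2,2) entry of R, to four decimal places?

v_1 = (3, -4); ‖v_1‖ = 5.0000, so e_1 = (0.6000, -0.8000).
e_1·v_2 = 0.6000·(-4) + (-0.8000)·(-1) = -1.6000.
u_2 = v_2 + 1.6000·e_1 = (-3.0400, -2.2800).
r_{22} = ‖u_2‖ = 3.8000.

r_{22} = 3.8000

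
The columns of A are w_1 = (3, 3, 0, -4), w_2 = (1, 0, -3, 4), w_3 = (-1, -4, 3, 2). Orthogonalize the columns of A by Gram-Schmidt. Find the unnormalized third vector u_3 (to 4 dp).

u_3 = (2.1315, -1.3818, 1.4601, 0.5622)

q_1 = w_1/‖w_1‖ = (3, 3, 0, -4)/5.8310 = (0.5145, 0.5145, 0.0000, -0.6860).
r_{12} = q_1·w_2 = -2.2295.
u_2 = w_2 + 2.2295·q_1 = (2.1471, 1.1471, -3.0000, 2.4706).
‖u_2‖ = 4.5858, so q_2 = (0.4682, 0.2501, -0.6542, 0.5387).
r_{13} = q_1·w_3 = -3.9445; r_{23} = q_2·w_3 = -2.3538.
u_3 = w_3 + 3.9445·q_1 + 2.3538·q_2 = (2.1315, -1.3818, 1.4601, 0.5622).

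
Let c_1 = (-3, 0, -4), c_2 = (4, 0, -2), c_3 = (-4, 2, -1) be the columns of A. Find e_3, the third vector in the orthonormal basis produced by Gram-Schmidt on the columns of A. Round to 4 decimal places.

c_1 = (-3, 0, -4); ‖c_1‖ = 5.0000, so e_1 = (-0.6000, 0.0000, -0.8000).
e_1·c_2 = (-0.6000)·4 + 0.0000·0 + (-0.8000)·(-2) = -0.8000.
u_2 = c_2 + 0.8000·e_1 = (3.5200, 0.0000, -2.6400).
‖u_2‖ = 4.4000, so e_2 = (0.8000, 0.0000, -0.6000).
e_1·c_3 = (-0.6000)·(-4) + 0.0000·2 + (-0.8000)·(-1) = 3.2000; e_2·c_3 = 0.8000·(-4) + 0.0000·2 + (-0.6000)·(-1) = -2.6000.
u_3 = c_3 − 3.2000·e_1 + 2.6000·e_2 = (0.0000, 2.0000, 0.0000).
‖u_3‖ = 2.0000, so e_3 = (0.0000, 1.0000, 0.0000).

e_3 = (0.0000, 1.0000, 0.0000)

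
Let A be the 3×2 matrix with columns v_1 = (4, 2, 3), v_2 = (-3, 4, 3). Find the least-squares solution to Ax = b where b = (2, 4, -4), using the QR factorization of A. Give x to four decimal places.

e_1 = v_1/‖v_1‖ = (4, 2, 3)/5.3852 = (0.7428, 0.3714, 0.5571).
r_{12} = e_1·v_2 = 0.9285.
u_2 = v_2 − 0.9285·e_1 = (-3.6897, 3.6552, 2.4828).
‖u_2‖ = 5.7566, so e_2 = (-0.6409, 0.6350, 0.4313).
Qᵀb = (0.7428, -0.4672).
Back-substitute: x_2 = -0.4672/5.7566 = -0.0812.
x_1 = (0.7428 − 0.9285·(-0.0812))/5.3852 = 0.1519.

x = (0.1519, -0.0812)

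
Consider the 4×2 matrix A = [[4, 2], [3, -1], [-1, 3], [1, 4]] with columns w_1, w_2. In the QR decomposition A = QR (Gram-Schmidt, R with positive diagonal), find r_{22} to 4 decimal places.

r_{22} = 5.3541

w_1 = (4, 3, -1, 1); ‖w_1‖ = 5.1962, so e_1 = (0.7698, 0.5774, -0.1925, 0.1925).
e_1·w_2 = 0.7698·2 + 0.5774·(-1) + (-0.1925)·3 + 0.1925·4 = 1.1547.
u_2 = w_2 − 1.1547·e_1 = (1.1111, -1.6667, 3.2222, 3.7778).
r_{22} = ‖u_2‖ = 5.3541.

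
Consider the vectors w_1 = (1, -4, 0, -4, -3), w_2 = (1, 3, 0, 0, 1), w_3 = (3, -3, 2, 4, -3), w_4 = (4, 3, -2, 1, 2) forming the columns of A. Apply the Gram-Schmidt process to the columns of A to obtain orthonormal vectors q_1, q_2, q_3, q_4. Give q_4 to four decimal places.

q_4 = (0.4584, -0.2821, -0.7407, 0.1058, 0.3878)

q_1 = w_1/‖w_1‖ = (1, -4, 0, -4, -3)/6.4807 = (0.1543, -0.6172, 0.0000, -0.6172, -0.4629).
r_{12} = q_1·w_2 = -2.1602.
u_2 = w_2 + 2.1602·q_1 = (1.3333, 1.6667, 0.0000, -1.3333, 0.0000).
‖u_2‖ = 2.5166, so q_2 = (0.5298, 0.6623, 0.0000, -0.5298, 0.0000).
r_{13} = q_1·w_3 = 1.2344; r_{23} = q_2·w_3 = -2.5166.
u_3 = w_3 − 1.2344·q_1 + 2.5166·q_2 = (4.1429, -0.5714, 2.0000, 3.4286, -2.4286).
‖u_3‖ = 6.2564, so q_3 = (0.6622, -0.0913, 0.3197, 0.5480, -0.3882).
r_{14} = q_1·w_4 = -2.7775; r_{24} = q_2·w_4 = 3.5762; r_{34} = q_3·w_4 = 1.5070.
u_4 = w_4 + 2.7775·q_1 − 3.5762·q_2 − 1.5070·q_3 = (1.5359, -0.9451, -2.4818, 0.3546, 1.2993).
‖u_4‖ = 3.3504, so q_4 = (0.4584, -0.2821, -0.7407, 0.1058, 0.3878).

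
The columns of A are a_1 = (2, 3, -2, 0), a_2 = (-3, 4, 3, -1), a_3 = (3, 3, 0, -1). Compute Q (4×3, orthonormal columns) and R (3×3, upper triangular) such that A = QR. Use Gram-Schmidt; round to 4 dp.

Q = [[0.4851, -0.5071, 0.6850], [0.7276, 0.6761, -0.0452], [-0.4851, 0.5071, 0.6172], [0.0000, -0.1690, -0.3845]], R = [[4.1231, 0.0000, 3.6380], [0.0000, 5.9161, 0.6761], [0.0000, 0.0000, 2.3038]]

a_1 = (2, 3, -2, 0); ‖a_1‖ = 4.1231, so e_1 = (0.4851, 0.7276, -0.4851, 0.0000).
e_1·a_2 = 0.4851·(-3) + 0.7276·4 + (-0.4851)·3 + 0.0000·(-1) = 0.0000.
u_2 = a_2 + 0.0000·e_1 = (-3.0000, 4.0000, 3.0000, -1.0000).
‖u_2‖ = 5.9161, so e_2 = (-0.5071, 0.6761, 0.5071, -0.1690).
e_1·a_3 = 0.4851·3 + 0.7276·3 + (-0.4851)·0 + 0.0000·(-1) = 3.6380; e_2·a_3 = (-0.5071)·3 + 0.6761·3 + 0.5071·0 + (-0.1690)·(-1) = 0.6761.
u_3 = a_3 − 3.6380·e_1 − 0.6761·e_2 = (1.5782, -0.1042, 1.4218, -0.8857).
‖u_3‖ = 2.3038, so e_3 = (0.6850, -0.0452, 0.6172, -0.3845).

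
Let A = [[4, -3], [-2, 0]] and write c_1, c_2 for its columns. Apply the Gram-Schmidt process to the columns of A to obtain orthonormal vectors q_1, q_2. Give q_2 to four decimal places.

c_1 = (4, -2); ‖c_1‖ = 4.4721, so q_1 = (0.8944, -0.4472).
q_1·c_2 = 0.8944·(-3) + (-0.4472)·0 = -2.6833.
u_2 = c_2 + 2.6833·q_1 = (-0.6000, -1.2000).
‖u_2‖ = 1.3416, so q_2 = (-0.4472, -0.8944).

q_2 = (-0.4472, -0.8944)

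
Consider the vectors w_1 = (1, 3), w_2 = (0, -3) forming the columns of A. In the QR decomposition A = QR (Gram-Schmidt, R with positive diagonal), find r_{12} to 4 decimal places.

w_1 = (1, 3); ‖w_1‖ = 3.1623, so q_1 = (0.3162, 0.9487).
r_{12} = q_1·w_2 = -2.8460.

r_{12} = -2.8460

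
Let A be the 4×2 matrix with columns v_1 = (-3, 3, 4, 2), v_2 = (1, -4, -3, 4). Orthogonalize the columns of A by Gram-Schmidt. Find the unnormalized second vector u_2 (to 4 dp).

u_2 = (-0.5000, -2.5000, -1.0000, 5.0000)

v_1 = (-3, 3, 4, 2); ‖v_1‖ = 6.1644, so q_1 = (-0.4867, 0.4867, 0.6489, 0.3244).
q_1·v_2 = (-0.4867)·1 + 0.4867·(-4) + 0.6489·(-3) + 0.3244·4 = -3.0822.
u_2 = v_2 + 3.0822·q_1 = (-0.5000, -2.5000, -1.0000, 5.0000).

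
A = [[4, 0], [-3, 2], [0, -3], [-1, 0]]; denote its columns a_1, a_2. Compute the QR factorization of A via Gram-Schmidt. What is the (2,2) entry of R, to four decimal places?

a_1 = (4, -3, 0, -1); ‖a_1‖ = 5.0990, so e_1 = (0.7845, -0.5883, 0.0000, -0.1961).
e_1·a_2 = 0.7845·0 + (-0.5883)·2 + 0.0000·(-3) + (-0.1961)·0 = -1.1767.
u_2 = a_2 + 1.1767·e_1 = (0.9231, 1.3077, -3.0000, -0.2308).
r_{22} = ‖u_2‖ = 3.4081.

r_{22} = 3.4081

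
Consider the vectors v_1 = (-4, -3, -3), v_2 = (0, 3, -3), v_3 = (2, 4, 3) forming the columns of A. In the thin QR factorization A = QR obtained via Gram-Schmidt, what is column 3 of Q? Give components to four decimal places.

q_1 = v_1/‖v_1‖ = (-4, -3, -3)/5.8310 = (-0.6860, -0.5145, -0.5145).
r_{12} = q_1·v_2 = 0.0000.
u_2 = v_2 + 0.0000·q_1 = (0.0000, 3.0000, -3.0000).
‖u_2‖ = 4.2426, so q_2 = (0.0000, 0.7071, -0.7071).
r_{13} = q_1·v_3 = -4.9735; r_{23} = q_2·v_3 = 0.7071.
u_3 = v_3 + 4.9735·q_1 − 0.7071·q_2 = (-1.4118, 0.9412, 0.9412).
‖u_3‖ = 1.9403, so q_3 = (-0.7276, 0.4851, 0.4851).

q_3 = (-0.7276, 0.4851, 0.4851)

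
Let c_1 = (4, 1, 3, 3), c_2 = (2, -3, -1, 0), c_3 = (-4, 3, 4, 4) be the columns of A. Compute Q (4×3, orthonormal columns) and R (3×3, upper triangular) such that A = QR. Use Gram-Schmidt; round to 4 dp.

c_1 = (4, 1, 3, 3); ‖c_1‖ = 5.9161, so e_1 = (0.6761, 0.1690, 0.5071, 0.5071).
e_1·c_2 = 0.6761·2 + 0.1690·(-3) + 0.5071·(-1) + 0.5071·0 = 0.3381.
u_2 = c_2 − 0.3381·e_1 = (1.7714, -3.0571, -1.1714, -0.1714).
‖u_2‖ = 3.7264, so e_2 = (0.4754, -0.8204, -0.3144, -0.0460).
e_1·c_3 = 0.6761·(-4) + 0.1690·3 + 0.5071·4 + 0.5071·4 = 1.8593; e_2·c_3 = 0.4754·(-4) + (-0.8204)·3 + (-0.3144)·4 + (-0.0460)·4 = -5.8042.
u_3 = c_3 − 1.8593·e_1 + 5.8042·e_2 = (-2.4979, -2.0761, 1.2325, 2.7901).
‖u_3‖ = 4.4558, so e_3 = (-0.5606, -0.4659, 0.2766, 0.6262).

Q = [[0.6761, 0.4754, -0.5606], [0.1690, -0.8204, -0.4659], [0.5071, -0.3144, 0.2766], [0.5071, -0.0460, 0.6262]], R = [[5.9161, 0.3381, 1.8593], [0.0000, 3.7264, -5.8042], [0.0000, 0.0000, 4.4558]]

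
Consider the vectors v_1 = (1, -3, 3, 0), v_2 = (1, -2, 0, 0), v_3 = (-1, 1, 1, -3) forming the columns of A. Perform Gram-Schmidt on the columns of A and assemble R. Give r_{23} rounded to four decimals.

q_1 = v_1/‖v_1‖ = (1, -3, 3, 0)/4.3589 = (0.2294, -0.6882, 0.6882, 0.0000).
r_{12} = q_1·v_2 = 1.6059.
u_2 = v_2 − 1.6059·q_1 = (0.6316, -0.8947, -1.1053, 0.0000).
‖u_2‖ = 1.5560, so q_2 = (0.4059, -0.5750, -0.7103, 0.0000).
r_{23} = q_2·v_3 = -1.6913.

r_{23} = -1.6913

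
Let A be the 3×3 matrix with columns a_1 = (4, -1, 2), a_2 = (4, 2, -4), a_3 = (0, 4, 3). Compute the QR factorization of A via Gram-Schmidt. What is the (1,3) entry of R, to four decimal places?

r_{13} = 0.4364

a_1 = (4, -1, 2); ‖a_1‖ = 4.5826, so e_1 = (0.8729, -0.2182, 0.4364).
r_{13} = e_1·a_3 = 0.4364.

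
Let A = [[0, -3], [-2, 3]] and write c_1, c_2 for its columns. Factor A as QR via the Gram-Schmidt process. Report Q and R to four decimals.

Q = [[0.0000, -1.0000], [-1.0000, 0.0000]], R = [[2.0000, -3.0000], [0.0000, 3.0000]]

c_1 = (0, -2); ‖c_1‖ = 2.0000, so e_1 = (0.0000, -1.0000).
e_1·c_2 = 0.0000·(-3) + (-1.0000)·3 = -3.0000.
u_2 = c_2 + 3.0000·e_1 = (-3.0000, 0.0000).
‖u_2‖ = 3.0000, so e_2 = (-1.0000, 0.0000).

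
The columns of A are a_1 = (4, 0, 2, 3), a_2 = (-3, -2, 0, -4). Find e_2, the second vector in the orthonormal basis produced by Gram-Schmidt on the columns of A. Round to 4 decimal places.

e_2 = (0.1027, -0.6616, 0.5475, -0.5019)

e_1 = a_1/‖a_1‖ = (4, 0, 2, 3)/5.3852 = (0.7428, 0.0000, 0.3714, 0.5571).
r_{12} = e_1·a_2 = -4.4567.
u_2 = a_2 + 4.4567·e_1 = (0.3103, -2.0000, 1.6552, -1.5172).
‖u_2‖ = 3.0229, so e_2 = (0.1027, -0.6616, 0.5475, -0.5019).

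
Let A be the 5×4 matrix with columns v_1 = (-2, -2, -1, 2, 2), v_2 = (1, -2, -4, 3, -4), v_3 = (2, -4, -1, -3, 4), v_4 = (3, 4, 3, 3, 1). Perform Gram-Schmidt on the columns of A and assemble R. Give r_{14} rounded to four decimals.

r_{14} = -2.1828

v_1 = (-2, -2, -1, 2, 2); ‖v_1‖ = 4.1231, so e_1 = (-0.4851, -0.4851, -0.2425, 0.4851, 0.4851).
r_{14} = e_1·v_4 = -2.1828.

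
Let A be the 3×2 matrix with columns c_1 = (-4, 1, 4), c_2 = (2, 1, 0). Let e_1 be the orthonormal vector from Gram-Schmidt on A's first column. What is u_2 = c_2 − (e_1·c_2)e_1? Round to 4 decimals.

u_2 = (1.1515, 1.2121, 0.8485)

c_1 = (-4, 1, 4); ‖c_1‖ = 5.7446, so e_1 = (-0.6963, 0.1741, 0.6963).
e_1·c_2 = (-0.6963)·2 + 0.1741·1 + 0.6963·0 = -1.2185.
u_2 = c_2 + 1.2185·e_1 = (1.1515, 1.2121, 0.8485).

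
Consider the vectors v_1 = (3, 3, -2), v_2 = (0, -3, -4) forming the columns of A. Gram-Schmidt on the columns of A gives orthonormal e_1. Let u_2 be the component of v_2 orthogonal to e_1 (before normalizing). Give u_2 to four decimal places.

u_2 = (0.1364, -2.8636, -4.0909)

e_1 = v_1/‖v_1‖ = (3, 3, -2)/4.6904 = (0.6396, 0.6396, -0.4264).
r_{12} = e_1·v_2 = -0.2132.
u_2 = v_2 + 0.2132·e_1 = (0.1364, -2.8636, -4.0909).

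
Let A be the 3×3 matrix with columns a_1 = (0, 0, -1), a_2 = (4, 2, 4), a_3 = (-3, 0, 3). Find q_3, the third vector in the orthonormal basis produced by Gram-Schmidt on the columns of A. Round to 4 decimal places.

q_1 = a_1/‖a_1‖ = (0, 0, -1)/1.0000 = (0.0000, 0.0000, -1.0000).
r_{12} = q_1·a_2 = -4.0000.
u_2 = a_2 + 4.0000·q_1 = (4.0000, 2.0000, 0.0000).
‖u_2‖ = 4.4721, so q_2 = (0.8944, 0.4472, 0.0000).
r_{13} = q_1·a_3 = -3.0000; r_{23} = q_2·a_3 = -2.6833.
u_3 = a_3 + 3.0000·q_1 + 2.6833·q_2 = (-0.6000, 1.2000, 0.0000).
‖u_3‖ = 1.3416, so q_3 = (-0.4472, 0.8944, 0.0000).

q_3 = (-0.4472, 0.8944, 0.0000)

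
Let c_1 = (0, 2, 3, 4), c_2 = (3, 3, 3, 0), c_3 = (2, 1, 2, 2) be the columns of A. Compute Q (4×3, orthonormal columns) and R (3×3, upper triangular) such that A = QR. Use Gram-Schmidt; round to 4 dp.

Q = [[0.0000, 0.6839, 0.7049], [0.3714, 0.4481, -0.5854], [0.5571, 0.3302, -0.1195], [0.7428, -0.4717, 0.3823]], R = [[5.3852, 2.7854, 2.9711], [0.0000, 4.3865, 1.5329], [0.0000, 0.0000, 1.3500]]

c_1 = (0, 2, 3, 4); ‖c_1‖ = 5.3852, so q_1 = (0.0000, 0.3714, 0.5571, 0.7428).
q_1·c_2 = 0.0000·3 + 0.3714·3 + 0.5571·3 + 0.7428·0 = 2.7854.
u_2 = c_2 − 2.7854·q_1 = (3.0000, 1.9655, 1.4483, -2.0690).
‖u_2‖ = 4.3865, so q_2 = (0.6839, 0.4481, 0.3302, -0.4717).
q_1·c_3 = 0.0000·2 + 0.3714·1 + 0.5571·2 + 0.7428·2 = 2.9711; q_2·c_3 = 0.6839·2 + 0.4481·1 + 0.3302·2 + (-0.4717)·2 = 1.5329.
u_3 = c_3 − 2.9711·q_1 − 1.5329·q_2 = (0.9516, -0.7903, -0.1613, 0.5161).
‖u_3‖ = 1.3500, so q_3 = (0.7049, -0.5854, -0.1195, 0.3823).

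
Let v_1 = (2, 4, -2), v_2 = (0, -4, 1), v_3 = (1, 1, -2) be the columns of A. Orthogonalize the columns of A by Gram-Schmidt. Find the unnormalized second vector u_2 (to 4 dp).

u_2 = (1.5000, -1.0000, -0.5000)

e_1 = v_1/‖v_1‖ = (2, 4, -2)/4.8990 = (0.4082, 0.8165, -0.4082).
r_{12} = e_1·v_2 = -3.6742.
u_2 = v_2 + 3.6742·e_1 = (1.5000, -1.0000, -0.5000).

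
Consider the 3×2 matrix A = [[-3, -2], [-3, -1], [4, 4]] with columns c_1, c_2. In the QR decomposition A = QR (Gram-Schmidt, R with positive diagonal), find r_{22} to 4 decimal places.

r_{22} = 1.6179

c_1 = (-3, -3, 4); ‖c_1‖ = 5.8310, so q_1 = (-0.5145, -0.5145, 0.6860).
q_1·c_2 = (-0.5145)·(-2) + (-0.5145)·(-1) + 0.6860·4 = 4.2875.
u_2 = c_2 − 4.2875·q_1 = (0.2059, 1.2059, 1.0588).
r_{22} = ‖u_2‖ = 1.6179.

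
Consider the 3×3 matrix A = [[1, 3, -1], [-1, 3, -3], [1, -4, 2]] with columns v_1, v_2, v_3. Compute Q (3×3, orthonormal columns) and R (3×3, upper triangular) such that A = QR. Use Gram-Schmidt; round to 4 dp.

v_1 = (1, -1, 1); ‖v_1‖ = 1.7321, so q_1 = (0.5774, -0.5774, 0.5774).
q_1·v_2 = 0.5774·3 + (-0.5774)·3 + 0.5774·(-4) = -2.3094.
u_2 = v_2 + 2.3094·q_1 = (4.3333, 1.6667, -2.6667).
‖u_2‖ = 5.3541, so q_2 = (0.8093, 0.3113, -0.4981).
q_1·v_3 = 0.5774·(-1) + (-0.5774)·(-3) + 0.5774·2 = 2.3094; q_2·v_3 = 0.8093·(-1) + 0.3113·(-3) + (-0.4981)·2 = -2.7393.
u_3 = v_3 − 2.3094·q_1 + 2.7393·q_2 = (-0.1163, -0.8140, -0.6977).
‖u_3‖ = 1.0783, so q_3 = (-0.1078, -0.7548, -0.6470).

Q = [[0.5774, 0.8093, -0.1078], [-0.5774, 0.3113, -0.7548], [0.5774, -0.4981, -0.6470]], R = [[1.7321, -2.3094, 2.3094], [0.0000, 5.3541, -2.7393], [0.0000, 0.0000, 1.0783]]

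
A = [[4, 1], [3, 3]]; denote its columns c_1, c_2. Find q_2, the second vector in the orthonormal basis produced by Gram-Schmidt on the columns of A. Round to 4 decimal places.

q_2 = (-0.6000, 0.8000)

q_1 = c_1/‖c_1‖ = (4, 3)/5.0000 = (0.8000, 0.6000).
r_{12} = q_1·c_2 = 2.6000.
u_2 = c_2 − 2.6000·q_1 = (-1.0800, 1.4400).
‖u_2‖ = 1.8000, so q_2 = (-0.6000, 0.8000).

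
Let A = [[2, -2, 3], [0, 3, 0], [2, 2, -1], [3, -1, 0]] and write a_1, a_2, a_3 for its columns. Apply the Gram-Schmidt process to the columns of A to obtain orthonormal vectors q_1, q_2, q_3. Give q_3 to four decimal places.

q_3 = (0.7510, 0.5108, -0.1991, -0.3680)

a_1 = (2, 0, 2, 3); ‖a_1‖ = 4.1231, so q_1 = (0.4851, 0.0000, 0.4851, 0.7276).
q_1·a_2 = 0.4851·(-2) + 0.0000·3 + 0.4851·2 + 0.7276·(-1) = -0.7276.
u_2 = a_2 + 0.7276·q_1 = (-1.6471, 3.0000, 2.3529, -0.4706).
‖u_2‖ = 4.1798, so q_2 = (-0.3941, 0.7177, 0.5629, -0.1126).
q_1·a_3 = 0.4851·3 + 0.0000·0 + 0.4851·(-1) + 0.7276·0 = 0.9701; q_2·a_3 = (-0.3941)·3 + 0.7177·0 + 0.5629·(-1) + (-0.1126)·0 = -1.7451.
u_3 = a_3 − 0.9701·q_1 + 1.7451·q_2 = (1.8418, 1.2525, -0.4882, -0.9024).
‖u_3‖ = 2.4522, so q_3 = (0.7510, 0.5108, -0.1991, -0.3680).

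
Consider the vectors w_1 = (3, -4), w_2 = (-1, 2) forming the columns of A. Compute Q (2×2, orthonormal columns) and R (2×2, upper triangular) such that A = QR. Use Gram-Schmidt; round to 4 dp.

w_1 = (3, -4); ‖w_1‖ = 5.0000, so q_1 = (0.6000, -0.8000).
q_1·w_2 = 0.6000·(-1) + (-0.8000)·2 = -2.2000.
u_2 = w_2 + 2.2000·q_1 = (0.3200, 0.2400).
‖u_2‖ = 0.4000, so q_2 = (0.8000, 0.6000).

Q = [[0.6000, 0.8000], [-0.8000, 0.6000]], R = [[5.0000, -2.2000], [0.0000, 0.4000]]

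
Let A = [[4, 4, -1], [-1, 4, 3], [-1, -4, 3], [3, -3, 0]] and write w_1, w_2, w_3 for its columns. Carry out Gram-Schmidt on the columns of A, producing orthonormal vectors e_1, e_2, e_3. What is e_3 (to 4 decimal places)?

e_3 = (0.1426, 0.7010, 0.6487, 0.2598)

w_1 = (4, -1, -1, 3); ‖w_1‖ = 5.1962, so e_1 = (0.7698, -0.1925, -0.1925, 0.5774).
e_1·w_2 = 0.7698·4 + (-0.1925)·4 + (-0.1925)·(-4) + 0.5774·(-3) = 1.3472.
u_2 = w_2 − 1.3472·e_1 = (2.9630, 4.2593, -3.7407, -3.7778).
‖u_2‖ = 7.4287, so e_2 = (0.3989, 0.5734, -0.5036, -0.5085).
e_1·w_3 = 0.7698·(-1) + (-0.1925)·3 + (-0.1925)·3 + 0.5774·0 = -1.9245; e_2·w_3 = 0.3989·(-1) + 0.5734·3 + (-0.5036)·3 + (-0.5085)·0 = -0.1895.
u_3 = w_3 + 1.9245·e_1 + 0.1895·e_2 = (0.5570, 2.7383, 2.5342, 1.0148).
‖u_3‖ = 3.9065, so e_3 = (0.1426, 0.7010, 0.6487, 0.2598).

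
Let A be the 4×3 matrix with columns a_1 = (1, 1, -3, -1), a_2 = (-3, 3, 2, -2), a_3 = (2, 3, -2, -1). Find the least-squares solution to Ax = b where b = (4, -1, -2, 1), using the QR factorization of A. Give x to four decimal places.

x = (-0.3767, -0.8943, 0.7453)

a_1 = (1, 1, -3, -1); ‖a_1‖ = 3.4641, so q_1 = (0.2887, 0.2887, -0.8660, -0.2887).
q_1·a_2 = 0.2887·(-3) + 0.2887·3 + (-0.8660)·2 + (-0.2887)·(-2) = -1.1547.
u_2 = a_2 + 1.1547·q_1 = (-2.6667, 3.3333, 1.0000, -2.3333).
‖u_2‖ = 4.9666, so q_2 = (-0.5369, 0.6712, 0.2013, -0.4698).
q_1·a_3 = 0.2887·2 + 0.2887·3 + (-0.8660)·(-2) + (-0.2887)·(-1) = 3.4641; q_2·a_3 = (-0.5369)·2 + 0.6712·3 + 0.2013·(-2) + (-0.4698)·(-1) = 1.0067.
u_3 = a_3 − 3.4641·q_1 − 1.0067·q_2 = (1.5405, 1.3243, 0.7973, 0.4730).
‖u_3‖ = 2.2330, so q_3 = (0.6899, 0.5931, 0.3570, 0.2118).
Qᵀb = (2.3094, -3.6914, 1.6642).
Back-substitute: x_3 = 1.6642/2.2330 = 0.7453.
x_2 = (-3.6914 − 1.0067·0.7453)/4.9666 = -0.8943.
x_1 = (2.3094 + 1.1547·(-0.8943) − 3.4641·0.7453)/3.4641 = -0.3767.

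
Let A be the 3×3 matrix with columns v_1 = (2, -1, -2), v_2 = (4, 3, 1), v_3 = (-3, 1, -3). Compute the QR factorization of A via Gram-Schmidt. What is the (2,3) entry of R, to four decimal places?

r_{23} = -2.3333

e_1 = v_1/‖v_1‖ = (2, -1, -2)/3.0000 = (0.6667, -0.3333, -0.6667).
r_{12} = e_1·v_2 = 1.0000.
u_2 = v_2 − 1.0000·e_1 = (3.3333, 3.3333, 1.6667).
‖u_2‖ = 5.0000, so e_2 = (0.6667, 0.6667, 0.3333).
r_{23} = e_2·v_3 = -2.3333.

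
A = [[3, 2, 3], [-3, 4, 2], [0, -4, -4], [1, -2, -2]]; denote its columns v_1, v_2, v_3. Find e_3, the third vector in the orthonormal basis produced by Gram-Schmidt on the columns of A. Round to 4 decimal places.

v_1 = (3, -3, 0, 1); ‖v_1‖ = 4.3589, so e_1 = (0.6882, -0.6882, 0.0000, 0.2294).
e_1·v_2 = 0.6882·2 + (-0.6882)·4 + 0.0000·(-4) + 0.2294·(-2) = -1.8353.
u_2 = v_2 + 1.8353·e_1 = (3.2632, 2.7368, -4.0000, -1.5789).
‖u_2‖ = 6.0524, so e_2 = (0.5392, 0.4522, -0.6609, -0.2609).
e_1·v_3 = 0.6882·3 + (-0.6882)·2 + 0.0000·(-4) + 0.2294·(-2) = 0.2294; e_2·v_3 = 0.5392·3 + 0.4522·2 + (-0.6609)·(-4) + (-0.2609)·(-2) = 5.6872.
u_3 = v_3 − 0.2294·e_1 − 5.6872·e_2 = (-0.2241, -0.4138, -0.2414, -0.5690).
‖u_3‖ = 0.7768, so e_3 = (-0.2885, -0.5327, -0.3107, -0.7324).

e_3 = (-0.2885, -0.5327, -0.3107, -0.7324)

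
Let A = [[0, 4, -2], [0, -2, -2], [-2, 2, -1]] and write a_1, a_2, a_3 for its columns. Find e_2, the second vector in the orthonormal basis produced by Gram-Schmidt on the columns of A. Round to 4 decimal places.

a_1 = (0, 0, -2); ‖a_1‖ = 2.0000, so e_1 = (0.0000, 0.0000, -1.0000).
e_1·a_2 = 0.0000·4 + 0.0000·(-2) + (-1.0000)·2 = -2.0000.
u_2 = a_2 + 2.0000·e_1 = (4.0000, -2.0000, 0.0000).
‖u_2‖ = 4.4721, so e_2 = (0.8944, -0.4472, 0.0000).

e_2 = (0.8944, -0.4472, 0.0000)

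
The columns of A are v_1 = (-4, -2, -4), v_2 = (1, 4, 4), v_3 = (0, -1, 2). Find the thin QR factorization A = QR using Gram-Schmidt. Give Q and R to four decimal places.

Q = [[-0.6667, -0.6302, -0.3980], [-0.3333, 0.7297, -0.5970], [-0.6667, 0.2653, 0.6965]], R = [[6.0000, -4.6667, -1.0000], [0.0000, 3.3500, -0.1990], [0.0000, 0.0000, 1.9901]]

e_1 = v_1/‖v_1‖ = (-4, -2, -4)/6.0000 = (-0.6667, -0.3333, -0.6667).
r_{12} = e_1·v_2 = -4.6667.
u_2 = v_2 + 4.6667·e_1 = (-2.1111, 2.4444, 0.8889).
‖u_2‖ = 3.3500, so e_2 = (-0.6302, 0.7297, 0.2653).
r_{13} = e_1·v_3 = -1.0000; r_{23} = e_2·v_3 = -0.1990.
u_3 = v_3 + 1.0000·e_1 + 0.1990·e_2 = (-0.7921, -1.1881, 1.3861).
‖u_3‖ = 1.9901, so e_3 = (-0.3980, -0.5970, 0.6965).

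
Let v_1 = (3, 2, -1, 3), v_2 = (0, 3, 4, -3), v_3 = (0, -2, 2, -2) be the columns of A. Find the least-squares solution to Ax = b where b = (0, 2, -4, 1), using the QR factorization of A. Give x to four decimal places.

x = (-0.2619, -0.1188, -1.3494)

v_1 = (3, 2, -1, 3); ‖v_1‖ = 4.7958, so q_1 = (0.6255, 0.4170, -0.2085, 0.6255).
q_1·v_2 = 0.6255·0 + 0.4170·3 + (-0.2085)·4 + 0.6255·(-3) = -1.4596.
u_2 = v_2 + 1.4596·q_1 = (0.9130, 3.6087, 3.6957, -2.0870).
‖u_2‖ = 5.6453, so q_2 = (0.1617, 0.6392, 0.6546, -0.3697).
q_1·v_3 = 0.6255·0 + 0.4170·(-2) + (-0.2085)·2 + 0.6255·(-2) = -2.5022; q_2·v_3 = 0.1617·0 + 0.6392·(-2) + 0.6546·2 + (-0.3697)·(-2) = 0.7702.
u_3 = v_3 + 2.5022·q_1 − 0.7702·q_2 = (1.4407, -1.4488, 0.9741, -0.1501).
‖u_3‖ = 2.2685, so q_3 = (0.6351, -0.6387, 0.4294, -0.0662).
Qᵀb = (2.2937, -1.7098, -3.0611).
Back-substitute: x_3 = -3.0611/2.2685 = -1.3494.
x_2 = (-1.7098 − 0.7702·(-1.3494))/5.6453 = -0.1188.
x_1 = (2.2937 + 1.4596·(-0.1188) + 2.5022·(-1.3494))/4.7958 = -0.2619.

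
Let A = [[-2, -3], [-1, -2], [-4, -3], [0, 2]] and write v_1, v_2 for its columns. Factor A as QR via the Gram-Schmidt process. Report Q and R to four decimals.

v_1 = (-2, -1, -4, 0); ‖v_1‖ = 4.5826, so q_1 = (-0.4364, -0.2182, -0.8729, 0.0000).
q_1·v_2 = (-0.4364)·(-3) + (-0.2182)·(-2) + (-0.8729)·(-3) + 0.0000·2 = 4.3644.
u_2 = v_2 − 4.3644·q_1 = (-1.0952, -1.0476, 0.8095, 2.0000).
‖u_2‖ = 2.6367, so q_2 = (-0.4154, -0.3973, 0.3070, 0.7585).

Q = [[-0.4364, -0.4154], [-0.2182, -0.3973], [-0.8729, 0.3070], [0.0000, 0.7585]], R = [[4.5826, 4.3644], [0.0000, 2.6367]]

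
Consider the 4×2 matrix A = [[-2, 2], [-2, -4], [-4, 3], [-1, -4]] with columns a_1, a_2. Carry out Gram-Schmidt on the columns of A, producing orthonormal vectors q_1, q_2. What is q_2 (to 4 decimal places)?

q_1 = a_1/‖a_1‖ = (-2, -2, -4, -1)/5.0000 = (-0.4000, -0.4000, -0.8000, -0.2000).
r_{12} = q_1·a_2 = -0.8000.
u_2 = a_2 + 0.8000·q_1 = (1.6800, -4.3200, 2.3600, -4.1600).
‖u_2‖ = 6.6603, so q_2 = (0.2522, -0.6486, 0.3543, -0.6246).

q_2 = (0.2522, -0.6486, 0.3543, -0.6246)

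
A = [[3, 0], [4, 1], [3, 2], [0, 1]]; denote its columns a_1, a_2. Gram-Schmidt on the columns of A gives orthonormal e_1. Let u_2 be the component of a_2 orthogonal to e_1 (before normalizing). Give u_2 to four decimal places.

u_2 = (-0.8824, -0.1765, 1.1176, 1.0000)

a_1 = (3, 4, 3, 0); ‖a_1‖ = 5.8310, so e_1 = (0.5145, 0.6860, 0.5145, 0.0000).
e_1·a_2 = 0.5145·0 + 0.6860·1 + 0.5145·2 + 0.0000·1 = 1.7150.
u_2 = a_2 − 1.7150·e_1 = (-0.8824, -0.1765, 1.1176, 1.0000).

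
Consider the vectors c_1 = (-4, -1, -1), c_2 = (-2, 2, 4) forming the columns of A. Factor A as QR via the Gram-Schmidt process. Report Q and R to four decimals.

c_1 = (-4, -1, -1); ‖c_1‖ = 4.2426, so q_1 = (-0.9428, -0.2357, -0.2357).
q_1·c_2 = (-0.9428)·(-2) + (-0.2357)·2 + (-0.2357)·4 = 0.4714.
u_2 = c_2 − 0.4714·q_1 = (-1.5556, 2.1111, 4.1111).
‖u_2‖ = 4.8762, so q_2 = (-0.3190, 0.4329, 0.8431).

Q = [[-0.9428, -0.3190], [-0.2357, 0.4329], [-0.2357, 0.8431]], R = [[4.2426, 0.4714], [0.0000, 4.8762]]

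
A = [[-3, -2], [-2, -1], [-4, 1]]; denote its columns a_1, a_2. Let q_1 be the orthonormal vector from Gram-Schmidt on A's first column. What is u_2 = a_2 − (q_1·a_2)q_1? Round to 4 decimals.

u_2 = (-1.5862, -0.7241, 1.5517)

a_1 = (-3, -2, -4); ‖a_1‖ = 5.3852, so q_1 = (-0.5571, -0.3714, -0.7428).
q_1·a_2 = (-0.5571)·(-2) + (-0.3714)·(-1) + (-0.7428)·1 = 0.7428.
u_2 = a_2 − 0.7428·q_1 = (-1.5862, -0.7241, 1.5517).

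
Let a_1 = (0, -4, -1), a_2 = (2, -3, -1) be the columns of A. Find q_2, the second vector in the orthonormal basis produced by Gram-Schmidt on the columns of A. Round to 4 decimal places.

q_2 = (0.9927, 0.0292, -0.1168)

a_1 = (0, -4, -1); ‖a_1‖ = 4.1231, so q_1 = (0.0000, -0.9701, -0.2425).
q_1·a_2 = 0.0000·2 + (-0.9701)·(-3) + (-0.2425)·(-1) = 3.1530.
u_2 = a_2 − 3.1530·q_1 = (2.0000, 0.0588, -0.2353).
‖u_2‖ = 2.0147, so q_2 = (0.9927, 0.0292, -0.1168).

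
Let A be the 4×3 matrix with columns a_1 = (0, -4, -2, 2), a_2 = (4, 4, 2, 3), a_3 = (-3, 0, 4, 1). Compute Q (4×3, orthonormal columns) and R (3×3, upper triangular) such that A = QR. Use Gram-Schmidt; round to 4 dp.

Q = [[0.0000, 0.6591, -0.5132], [-0.8165, 0.2746, -0.1627], [-0.4082, 0.1373, 0.7360], [0.4082, 0.6865, 0.4105]], R = [[4.8990, -2.8577, -1.2247], [0.0000, 6.0690, -0.7415], [0.0000, 0.0000, 4.8939]]

a_1 = (0, -4, -2, 2); ‖a_1‖ = 4.8990, so q_1 = (0.0000, -0.8165, -0.4082, 0.4082).
q_1·a_2 = 0.0000·4 + (-0.8165)·4 + (-0.4082)·2 + 0.4082·3 = -2.8577.
u_2 = a_2 + 2.8577·q_1 = (4.0000, 1.6667, 0.8333, 4.1667).
‖u_2‖ = 6.0690, so q_2 = (0.6591, 0.2746, 0.1373, 0.6865).
q_1·a_3 = 0.0000·(-3) + (-0.8165)·0 + (-0.4082)·4 + 0.4082·1 = -1.2247; q_2·a_3 = 0.6591·(-3) + 0.2746·0 + 0.1373·4 + 0.6865·1 = -0.7415.
u_3 = a_3 + 1.2247·q_1 + 0.7415·q_2 = (-2.5113, -0.7964, 3.6018, 2.0090).
‖u_3‖ = 4.8939, so q_3 = (-0.5132, -0.1627, 0.7360, 0.4105).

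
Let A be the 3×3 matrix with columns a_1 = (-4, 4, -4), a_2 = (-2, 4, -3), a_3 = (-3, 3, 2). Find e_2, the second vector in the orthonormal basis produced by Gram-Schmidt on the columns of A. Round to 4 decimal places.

e_2 = (0.7071, 0.7071, 0.0000)

e_1 = a_1/‖a_1‖ = (-4, 4, -4)/6.9282 = (-0.5774, 0.5774, -0.5774).
r_{12} = e_1·a_2 = 5.1962.
u_2 = a_2 − 5.1962·e_1 = (1.0000, 1.0000, 0.0000).
‖u_2‖ = 1.4142, so e_2 = (0.7071, 0.7071, 0.0000).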